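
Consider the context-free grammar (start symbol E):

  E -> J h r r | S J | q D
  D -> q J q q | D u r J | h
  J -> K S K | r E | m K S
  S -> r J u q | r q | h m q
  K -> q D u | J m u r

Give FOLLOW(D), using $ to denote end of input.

{ $, h, m, q, u }

In E -> q D: D is at the end, add FOLLOW(E) = { $, h, m, q, u }.
In D -> D u r J: add FIRST(u r J) = { u }.
In K -> q D u: add FIRST(u) = { u }.
Union: FOLLOW(D) = { $, h, m, q, u }.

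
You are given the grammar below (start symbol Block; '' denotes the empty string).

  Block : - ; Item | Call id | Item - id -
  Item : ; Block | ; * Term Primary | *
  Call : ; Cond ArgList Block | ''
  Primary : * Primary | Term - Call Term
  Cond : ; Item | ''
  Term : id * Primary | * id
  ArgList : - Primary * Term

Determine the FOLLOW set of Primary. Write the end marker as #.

{ #, *, -, ;, id }

In Item : ; * Term Primary: Primary is at the end, add FOLLOW(Item) = { #, *, -, id }.
In Primary : * Primary: Primary is at the end, add FOLLOW(Primary) = { #, *, -, ;, id }.
In Term : id * Primary: Primary is at the end, add FOLLOW(Term) = { #, *, -, ;, id }.
In ArgList : - Primary * Term: add FIRST(* Term) = { * }.
Union: FOLLOW(Primary) = { #, *, -, ;, id }.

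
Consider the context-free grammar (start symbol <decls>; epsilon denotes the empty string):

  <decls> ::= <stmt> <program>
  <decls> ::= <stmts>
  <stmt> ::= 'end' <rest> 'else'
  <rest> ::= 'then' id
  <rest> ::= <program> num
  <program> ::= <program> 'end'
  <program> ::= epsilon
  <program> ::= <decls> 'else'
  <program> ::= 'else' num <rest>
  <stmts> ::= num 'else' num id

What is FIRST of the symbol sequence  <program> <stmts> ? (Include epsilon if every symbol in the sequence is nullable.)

Add FIRST(<program>)\{epsilon} = { 'else', 'end', num }; <program> is nullable, continue.
Add FIRST(<stmts>) = { num }; <stmts> is not nullable, stop.

{ 'else', 'end', num }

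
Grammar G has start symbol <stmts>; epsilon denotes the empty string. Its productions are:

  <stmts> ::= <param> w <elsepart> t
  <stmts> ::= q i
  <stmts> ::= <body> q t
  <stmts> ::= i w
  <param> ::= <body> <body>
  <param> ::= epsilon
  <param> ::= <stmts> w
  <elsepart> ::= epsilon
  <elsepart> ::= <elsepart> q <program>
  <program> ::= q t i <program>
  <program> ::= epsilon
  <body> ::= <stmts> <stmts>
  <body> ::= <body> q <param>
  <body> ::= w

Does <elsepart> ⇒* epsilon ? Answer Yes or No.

<elsepart> has an epsilon-production, so <elsepart> ⇒ epsilon.

Yes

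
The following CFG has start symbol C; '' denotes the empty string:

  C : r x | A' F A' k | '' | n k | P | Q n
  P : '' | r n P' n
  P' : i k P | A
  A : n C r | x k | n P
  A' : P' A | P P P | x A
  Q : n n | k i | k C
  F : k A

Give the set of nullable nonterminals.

Directly nullable (have an ''-production): C, P.
A' : P P P with every symbol nullable, so A' is nullable.
No other nonterminal has a production whose RHS symbols are all nullable.

{ A', C, P }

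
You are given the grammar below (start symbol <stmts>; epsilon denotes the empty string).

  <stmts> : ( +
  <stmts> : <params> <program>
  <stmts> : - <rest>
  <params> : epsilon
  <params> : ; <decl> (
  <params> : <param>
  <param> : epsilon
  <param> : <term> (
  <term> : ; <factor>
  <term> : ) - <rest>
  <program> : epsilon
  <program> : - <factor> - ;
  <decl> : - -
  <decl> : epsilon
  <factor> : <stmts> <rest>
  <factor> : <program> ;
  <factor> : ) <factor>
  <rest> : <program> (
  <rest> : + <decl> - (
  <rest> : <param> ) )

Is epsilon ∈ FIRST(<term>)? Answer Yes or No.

Nullable nonterminals: <decl>, <param>, <params>, <program>, <stmts>.
No production of <term> has an RHS whose symbols are all nullable, so <term> is not nullable.

No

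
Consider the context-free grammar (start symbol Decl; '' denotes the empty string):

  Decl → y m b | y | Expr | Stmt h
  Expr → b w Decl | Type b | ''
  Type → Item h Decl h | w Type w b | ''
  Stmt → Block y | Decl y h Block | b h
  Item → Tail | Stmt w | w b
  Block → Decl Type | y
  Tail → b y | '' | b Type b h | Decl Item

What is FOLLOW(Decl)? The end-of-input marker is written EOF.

Decl is the start symbol, so EOF ∈ FOLLOW(Decl).
In Expr → b w Decl: Decl is at the end, add FOLLOW(Expr) = { EOF, b, h, w, y }.
In Type → Item h Decl h: add FIRST(h) = { h }.
In Stmt → Decl y h Block: add FIRST(y h Block) = { y }.
In Block → Decl Type: add FIRST(Type)\{''} = { b, h, w, y }.
  Since Type is nullable, also add FOLLOW(Block) = { h, w, y }.
In Tail → Decl Item: add FIRST(Item)\{''} = { b, h, w, y }.
  Since Item is nullable, also add FOLLOW(Tail) = { h }.
Union: FOLLOW(Decl) = { EOF, b, h, w, y }.

{ EOF, b, h, w, y }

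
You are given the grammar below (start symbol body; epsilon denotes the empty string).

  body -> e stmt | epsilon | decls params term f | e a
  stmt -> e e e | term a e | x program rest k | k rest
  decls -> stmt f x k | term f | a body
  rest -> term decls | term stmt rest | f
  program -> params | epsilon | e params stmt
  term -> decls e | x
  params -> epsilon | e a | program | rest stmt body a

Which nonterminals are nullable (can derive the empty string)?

Directly nullable (have an epsilon-production): body, program, params.
No other nonterminal has a production whose RHS symbols are all nullable.

{ body, params, program }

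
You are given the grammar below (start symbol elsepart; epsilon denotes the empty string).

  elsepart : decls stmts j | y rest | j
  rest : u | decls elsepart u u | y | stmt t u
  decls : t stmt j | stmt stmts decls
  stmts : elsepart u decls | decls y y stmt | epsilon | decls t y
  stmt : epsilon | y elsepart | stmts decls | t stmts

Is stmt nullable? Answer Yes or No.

stmt has an epsilon-production, so stmt ⇒ epsilon.

Yes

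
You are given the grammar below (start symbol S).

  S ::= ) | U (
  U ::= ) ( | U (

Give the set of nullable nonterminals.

{ } (none)

No nonterminal has an empty production or an RHS whose symbols are all nullable.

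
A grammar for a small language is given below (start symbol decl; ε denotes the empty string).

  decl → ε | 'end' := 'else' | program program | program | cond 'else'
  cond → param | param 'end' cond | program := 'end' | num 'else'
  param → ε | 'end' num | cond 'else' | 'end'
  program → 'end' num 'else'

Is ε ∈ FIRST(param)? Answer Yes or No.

param has an ε-production, so param ⇒ ε.

Yes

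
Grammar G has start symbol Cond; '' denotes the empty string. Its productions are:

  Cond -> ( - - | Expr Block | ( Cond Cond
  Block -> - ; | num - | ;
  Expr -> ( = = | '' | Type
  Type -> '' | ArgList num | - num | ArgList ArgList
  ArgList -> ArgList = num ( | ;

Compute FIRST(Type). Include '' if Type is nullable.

{ -, ;, '' }

Type -> '' contributes ''.
From Type -> ArgList num: add FIRST(ArgList) = { ; }.
Type -> - num contributes {-}.
From Type -> ArgList ArgList: add FIRST(ArgList) = { ; }.
Union: FIRST(Type) = { -, ;, '' }.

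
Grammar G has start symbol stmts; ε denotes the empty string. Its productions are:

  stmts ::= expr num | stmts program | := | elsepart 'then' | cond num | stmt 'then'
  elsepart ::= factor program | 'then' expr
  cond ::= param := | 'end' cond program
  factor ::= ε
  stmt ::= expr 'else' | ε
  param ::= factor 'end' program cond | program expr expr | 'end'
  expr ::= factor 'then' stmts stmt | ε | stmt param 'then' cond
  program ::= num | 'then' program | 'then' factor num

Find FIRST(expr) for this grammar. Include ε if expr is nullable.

{ 'else', 'end', 'then', num, ε }

From expr ::= factor 'then' stmts stmt: factor nullable, take FIRST(factor) ∪ {'then'} = { 'then' }.
expr ::= ε contributes ε.
From expr ::= stmt param 'then' cond: stmt nullable, take FIRST(stmt) ∪ FIRST(param) = { 'else', 'end', 'then', num }.
Union: FIRST(expr) = { 'else', 'end', 'then', num, ε }.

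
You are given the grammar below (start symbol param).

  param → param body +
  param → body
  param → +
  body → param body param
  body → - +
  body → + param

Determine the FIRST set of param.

{ +, - }

From param → param body +: add FIRST(param) = { +, - }.
From param → body: add FIRST(body) = { +, - }.
param → + contributes {+}.
Union: FIRST(param) = { +, - }.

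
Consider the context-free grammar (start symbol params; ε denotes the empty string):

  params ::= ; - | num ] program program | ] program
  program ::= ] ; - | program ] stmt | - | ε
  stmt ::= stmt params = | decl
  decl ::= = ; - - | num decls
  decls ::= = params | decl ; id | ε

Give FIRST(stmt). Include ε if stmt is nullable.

{ =, num }

From stmt ::= stmt params =: add FIRST(stmt) = { =, num }.
From stmt ::= decl: add FIRST(decl) = { =, num }.
Union: FIRST(stmt) = { =, num }.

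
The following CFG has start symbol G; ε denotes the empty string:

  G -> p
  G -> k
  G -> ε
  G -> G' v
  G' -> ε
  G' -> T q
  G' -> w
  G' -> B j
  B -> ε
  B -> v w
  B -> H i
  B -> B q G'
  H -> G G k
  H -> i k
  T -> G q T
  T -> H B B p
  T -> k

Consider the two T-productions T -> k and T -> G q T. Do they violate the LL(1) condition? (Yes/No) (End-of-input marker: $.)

Yes

FIRST(k) = { k } and FIRST(G q T) = { i, j, k, p, q, v, w }.
Both contain k, so the two alternatives are not disjoint — LL(1) conflict.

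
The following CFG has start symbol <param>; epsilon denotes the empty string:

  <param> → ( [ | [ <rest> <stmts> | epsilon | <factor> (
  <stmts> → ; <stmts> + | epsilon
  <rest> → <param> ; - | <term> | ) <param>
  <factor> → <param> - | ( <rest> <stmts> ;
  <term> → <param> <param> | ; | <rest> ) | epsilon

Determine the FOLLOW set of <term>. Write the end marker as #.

{ #, (, ), -, ;, [ }

In <rest> → <term>: <term> is at the end, add FOLLOW(<rest>) = { #, (, ), -, ;, [ }.
Union: FOLLOW(<term>) = { #, (, ), -, ;, [ }.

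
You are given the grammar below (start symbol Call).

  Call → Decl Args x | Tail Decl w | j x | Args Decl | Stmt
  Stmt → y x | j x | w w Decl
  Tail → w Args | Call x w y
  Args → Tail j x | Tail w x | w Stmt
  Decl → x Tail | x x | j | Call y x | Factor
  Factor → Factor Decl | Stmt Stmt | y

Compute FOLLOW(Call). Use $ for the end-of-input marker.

{ $, x, y }

Call is the start symbol, so $ ∈ FOLLOW(Call).
In Tail → Call x w y: add FIRST(x w y) = { x }.
In Decl → Call y x: add FIRST(y x) = { y }.
Union: FOLLOW(Call) = { $, x, y }.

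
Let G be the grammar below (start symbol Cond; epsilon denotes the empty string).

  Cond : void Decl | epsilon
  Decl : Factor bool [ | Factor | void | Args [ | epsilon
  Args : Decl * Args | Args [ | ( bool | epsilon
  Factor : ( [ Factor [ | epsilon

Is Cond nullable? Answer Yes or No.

Cond has an epsilon-production, so Cond ⇒ epsilon.

Yes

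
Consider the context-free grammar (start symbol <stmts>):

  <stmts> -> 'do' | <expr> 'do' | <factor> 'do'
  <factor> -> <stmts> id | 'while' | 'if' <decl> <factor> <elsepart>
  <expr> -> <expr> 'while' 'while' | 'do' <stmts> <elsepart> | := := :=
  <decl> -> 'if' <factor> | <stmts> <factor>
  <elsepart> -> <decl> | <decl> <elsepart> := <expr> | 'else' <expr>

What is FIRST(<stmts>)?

<stmts> -> 'do' contributes {'do'}.
From <stmts> -> <expr> 'do': add FIRST(<expr>) = { 'do', := }.
From <stmts> -> <factor> 'do': add FIRST(<factor>) = { 'do', 'if', 'while', := }.
Union: FIRST(<stmts>) = { 'do', 'if', 'while', := }.

{ 'do', 'if', 'while', := }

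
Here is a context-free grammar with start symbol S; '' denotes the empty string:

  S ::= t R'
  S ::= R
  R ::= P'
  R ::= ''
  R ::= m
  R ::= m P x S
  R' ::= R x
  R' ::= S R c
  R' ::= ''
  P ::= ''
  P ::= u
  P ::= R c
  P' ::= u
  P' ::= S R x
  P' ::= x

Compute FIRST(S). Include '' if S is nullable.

S ::= t R' contributes {t}.
From S ::= R: add FIRST(R) = { m, t, u, x, '' } (including '' since R is nullable).
Union: FIRST(S) = { m, t, u, x, '' }.

{ m, t, u, x, '' }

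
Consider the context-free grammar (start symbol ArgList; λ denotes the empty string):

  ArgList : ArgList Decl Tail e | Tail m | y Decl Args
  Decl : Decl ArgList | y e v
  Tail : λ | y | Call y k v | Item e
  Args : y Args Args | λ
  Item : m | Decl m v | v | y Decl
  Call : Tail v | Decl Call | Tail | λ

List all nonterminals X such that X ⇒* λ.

{ Args, Call, Tail }

Directly nullable (have an λ-production): Tail, Args, Call.
No other nonterminal has a production whose RHS symbols are all nullable.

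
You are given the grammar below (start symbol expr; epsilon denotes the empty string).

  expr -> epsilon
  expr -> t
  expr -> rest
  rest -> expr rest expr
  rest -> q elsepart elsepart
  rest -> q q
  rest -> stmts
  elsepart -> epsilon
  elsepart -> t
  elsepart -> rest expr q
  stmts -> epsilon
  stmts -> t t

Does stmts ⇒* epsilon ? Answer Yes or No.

stmts has an epsilon-production, so stmts ⇒ epsilon.

Yes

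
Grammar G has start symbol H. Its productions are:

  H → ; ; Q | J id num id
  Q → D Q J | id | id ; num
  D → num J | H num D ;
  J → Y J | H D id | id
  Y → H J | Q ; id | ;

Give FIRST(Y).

{ ;, id, num }

From Y → H J: add FIRST(H) = { ;, id, num }.
From Y → Q ; id: add FIRST(Q) = { ;, id, num }.
Y → ; contributes {;}.
Union: FIRST(Y) = { ;, id, num }.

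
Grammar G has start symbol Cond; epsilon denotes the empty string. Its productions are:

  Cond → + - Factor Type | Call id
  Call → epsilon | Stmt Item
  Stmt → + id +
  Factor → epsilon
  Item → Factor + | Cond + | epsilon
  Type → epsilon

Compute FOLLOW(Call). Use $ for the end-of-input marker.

In Cond → Call id: add FIRST(id) = { id }.
Union: FOLLOW(Call) = { id }.

{ id }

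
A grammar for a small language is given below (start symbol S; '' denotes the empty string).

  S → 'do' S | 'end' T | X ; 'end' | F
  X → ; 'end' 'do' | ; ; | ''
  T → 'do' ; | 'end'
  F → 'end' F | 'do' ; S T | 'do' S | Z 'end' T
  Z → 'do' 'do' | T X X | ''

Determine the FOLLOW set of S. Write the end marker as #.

S is the start symbol, so # ∈ FOLLOW(S).
In S → 'do' S: S is at the end, add FOLLOW(S) = { #, 'do', 'end' }.
In F → 'do' ; S T: add FIRST(T) = { 'do', 'end' }.
In F → 'do' S: S is at the end, add FOLLOW(F) = { #, 'do', 'end' }.
Union: FOLLOW(S) = { #, 'do', 'end' }.

{ #, 'do', 'end' }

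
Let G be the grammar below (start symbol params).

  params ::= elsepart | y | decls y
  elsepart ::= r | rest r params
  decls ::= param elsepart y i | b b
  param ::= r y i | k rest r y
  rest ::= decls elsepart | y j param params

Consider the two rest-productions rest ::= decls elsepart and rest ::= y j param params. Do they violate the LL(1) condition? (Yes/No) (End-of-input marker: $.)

No

FIRST(decls elsepart) = { b, k, r } and FIRST(y j param params) = { y }.
The FIRST sets are disjoint and neither alternative is nullable — no conflict.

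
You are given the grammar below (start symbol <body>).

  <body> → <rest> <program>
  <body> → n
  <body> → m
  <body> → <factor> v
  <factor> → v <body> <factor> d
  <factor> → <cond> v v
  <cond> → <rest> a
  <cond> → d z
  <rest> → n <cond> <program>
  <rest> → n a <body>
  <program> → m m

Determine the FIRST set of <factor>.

{ d, n, v }

<factor> → v <body> <factor> d contributes {v}.
From <factor> → <cond> v v: add FIRST(<cond>) = { d, n }.
Union: FIRST(<factor>) = { d, n, v }.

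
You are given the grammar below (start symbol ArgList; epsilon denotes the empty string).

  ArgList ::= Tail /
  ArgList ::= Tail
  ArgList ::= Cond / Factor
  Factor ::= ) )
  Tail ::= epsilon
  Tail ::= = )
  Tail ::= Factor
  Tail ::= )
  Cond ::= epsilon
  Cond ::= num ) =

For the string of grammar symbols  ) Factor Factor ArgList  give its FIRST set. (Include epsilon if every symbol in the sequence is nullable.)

{ ) }

) is a terminal; add {)} and stop.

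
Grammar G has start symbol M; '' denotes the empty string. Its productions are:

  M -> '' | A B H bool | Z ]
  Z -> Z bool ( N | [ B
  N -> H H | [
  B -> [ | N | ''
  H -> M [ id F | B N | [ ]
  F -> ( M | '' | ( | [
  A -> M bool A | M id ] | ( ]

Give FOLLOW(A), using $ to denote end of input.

In M -> A B H bool: add FIRST(B H bool) = { (, [, bool, id }.
In A -> M bool A: A is at the end, add FOLLOW(A) = { (, [, bool, id }.
Union: FOLLOW(A) = { (, [, bool, id }.

{ (, [, bool, id }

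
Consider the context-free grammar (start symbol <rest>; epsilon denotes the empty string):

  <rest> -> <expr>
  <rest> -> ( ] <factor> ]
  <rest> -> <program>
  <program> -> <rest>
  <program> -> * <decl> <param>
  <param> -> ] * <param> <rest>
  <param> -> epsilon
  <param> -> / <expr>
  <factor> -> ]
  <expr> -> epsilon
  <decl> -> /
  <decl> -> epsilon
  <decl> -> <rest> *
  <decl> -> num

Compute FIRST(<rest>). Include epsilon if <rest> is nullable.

From <rest> -> <expr>: add FIRST(<expr>) = { epsilon } (including epsilon since <expr> is nullable).
<rest> -> ( ] <factor> ] contributes {(}.
From <rest> -> <program>: add FIRST(<program>) = { (, *, epsilon } (including epsilon since <program> is nullable).
Union: FIRST(<rest>) = { (, *, epsilon }.

{ (, *, epsilon }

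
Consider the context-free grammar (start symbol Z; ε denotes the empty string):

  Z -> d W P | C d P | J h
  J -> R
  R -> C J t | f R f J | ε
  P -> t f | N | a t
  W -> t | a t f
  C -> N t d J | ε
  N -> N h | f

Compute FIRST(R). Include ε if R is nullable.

From R -> C J t: C, J nullable, take FIRST(C) ∪ FIRST(J) ∪ {t} = { f, t }.
R -> f R f J contributes {f}.
R -> ε contributes ε.
Union: FIRST(R) = { f, t, ε }.

{ f, t, ε }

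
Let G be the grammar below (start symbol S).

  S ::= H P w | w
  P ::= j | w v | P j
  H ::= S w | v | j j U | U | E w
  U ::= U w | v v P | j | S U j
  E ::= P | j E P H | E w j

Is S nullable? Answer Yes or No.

No nonterminal in this grammar is nullable.
No production of S has an RHS whose symbols are all nullable, so S is not nullable.

No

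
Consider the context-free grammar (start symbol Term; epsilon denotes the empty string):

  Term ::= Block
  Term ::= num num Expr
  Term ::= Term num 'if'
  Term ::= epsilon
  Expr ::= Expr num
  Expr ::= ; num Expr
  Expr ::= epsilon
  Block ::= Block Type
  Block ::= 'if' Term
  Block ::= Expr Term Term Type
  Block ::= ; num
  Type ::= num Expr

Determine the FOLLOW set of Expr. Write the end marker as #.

{ #, 'if', ;, num }

In Term ::= num num Expr: Expr is at the end, add FOLLOW(Term) = { #, 'if', ;, num }.
In Expr ::= Expr num: add FIRST(num) = { num }.
In Expr ::= ; num Expr: Expr is at the end, add FOLLOW(Expr) = { #, 'if', ;, num }.
In Block ::= Expr Term Term Type: add FIRST(Term Term Type) = { 'if', ;, num }.
In Type ::= num Expr: Expr is at the end, add FOLLOW(Type) = { #, 'if', ;, num }.
Union: FOLLOW(Expr) = { #, 'if', ;, num }.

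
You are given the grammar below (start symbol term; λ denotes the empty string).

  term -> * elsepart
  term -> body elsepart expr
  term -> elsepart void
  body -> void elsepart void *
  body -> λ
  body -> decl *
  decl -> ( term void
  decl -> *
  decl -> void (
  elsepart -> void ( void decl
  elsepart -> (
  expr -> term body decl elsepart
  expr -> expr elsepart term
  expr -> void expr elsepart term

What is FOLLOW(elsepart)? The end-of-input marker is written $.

In term -> * elsepart: elsepart is at the end, add FOLLOW(term) = { $, (, *, void }.
In term -> body elsepart expr: add FIRST(expr) = { (, *, void }.
In term -> elsepart void: add FIRST(void) = { void }.
In body -> void elsepart void *: add FIRST(void *) = { void }.
In expr -> term body decl elsepart: elsepart is at the end, add FOLLOW(expr) = { $, (, *, void }.
In expr -> expr elsepart term: add FIRST(term) = { (, *, void }.
In expr -> void expr elsepart term: add FIRST(term) = { (, *, void }.
Union: FOLLOW(elsepart) = { $, (, *, void }.

{ $, (, *, void }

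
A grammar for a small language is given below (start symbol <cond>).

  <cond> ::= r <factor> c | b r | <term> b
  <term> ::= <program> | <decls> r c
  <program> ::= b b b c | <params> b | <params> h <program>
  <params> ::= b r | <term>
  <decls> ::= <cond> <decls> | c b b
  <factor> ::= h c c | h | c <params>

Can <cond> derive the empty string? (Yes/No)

No

No nonterminal in this grammar is nullable.
No production of <cond> has an RHS whose symbols are all nullable, so <cond> is not nullable.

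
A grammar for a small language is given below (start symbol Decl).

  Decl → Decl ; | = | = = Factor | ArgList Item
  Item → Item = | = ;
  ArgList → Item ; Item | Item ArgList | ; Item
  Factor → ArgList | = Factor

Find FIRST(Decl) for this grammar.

{ ;, = }

From Decl → Decl ;: add FIRST(Decl) = { ;, = }.
Decl → = contributes {=}.
Decl → = = Factor contributes {=}.
From Decl → ArgList Item: add FIRST(ArgList) = { ;, = }.
Union: FIRST(Decl) = { ;, = }.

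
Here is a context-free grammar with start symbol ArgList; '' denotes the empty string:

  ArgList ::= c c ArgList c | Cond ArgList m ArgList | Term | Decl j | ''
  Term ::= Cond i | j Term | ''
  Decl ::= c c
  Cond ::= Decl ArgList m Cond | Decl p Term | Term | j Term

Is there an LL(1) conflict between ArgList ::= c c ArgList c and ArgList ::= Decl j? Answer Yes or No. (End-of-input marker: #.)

FIRST(c c ArgList c) = { c } and FIRST(Decl j) = { c }.
Both contain c, so the two alternatives are not disjoint — LL(1) conflict.

Yes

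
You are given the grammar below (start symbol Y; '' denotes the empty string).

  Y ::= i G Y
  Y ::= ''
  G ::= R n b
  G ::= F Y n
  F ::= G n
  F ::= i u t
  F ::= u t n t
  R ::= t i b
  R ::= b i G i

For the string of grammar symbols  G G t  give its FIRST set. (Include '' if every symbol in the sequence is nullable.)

Add FIRST(G) = { b, i, t, u }; G is not nullable, stop.

{ b, i, t, u }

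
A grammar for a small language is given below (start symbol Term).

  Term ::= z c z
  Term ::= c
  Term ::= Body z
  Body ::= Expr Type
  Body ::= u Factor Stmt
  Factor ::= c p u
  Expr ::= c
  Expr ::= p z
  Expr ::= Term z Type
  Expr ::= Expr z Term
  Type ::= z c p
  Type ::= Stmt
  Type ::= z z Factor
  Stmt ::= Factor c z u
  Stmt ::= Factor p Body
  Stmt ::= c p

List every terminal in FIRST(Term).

Term ::= z c z contributes {z}.
Term ::= c contributes {c}.
From Term ::= Body z: add FIRST(Body) = { c, p, u, z }.
Union: FIRST(Term) = { c, p, u, z }.

{ c, p, u, z }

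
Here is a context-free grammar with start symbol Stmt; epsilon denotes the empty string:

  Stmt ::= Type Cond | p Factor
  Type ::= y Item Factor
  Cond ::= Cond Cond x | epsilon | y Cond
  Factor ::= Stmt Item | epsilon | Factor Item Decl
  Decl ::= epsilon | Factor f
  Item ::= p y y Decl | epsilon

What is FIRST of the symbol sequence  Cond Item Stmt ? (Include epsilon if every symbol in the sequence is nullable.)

{ p, x, y }

Add FIRST(Cond)\{epsilon} = { x, y }; Cond is nullable, continue.
Add FIRST(Item)\{epsilon} = { p }; Item is nullable, continue.
Add FIRST(Stmt) = { p, y }; Stmt is not nullable, stop.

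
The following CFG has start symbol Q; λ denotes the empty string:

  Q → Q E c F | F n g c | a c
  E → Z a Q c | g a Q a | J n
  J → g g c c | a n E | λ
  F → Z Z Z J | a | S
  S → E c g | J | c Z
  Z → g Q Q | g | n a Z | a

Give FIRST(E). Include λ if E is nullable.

From E → Z a Q c: add FIRST(Z) = { a, g, n }.
E → g a Q a contributes {g}.
From E → J n: J nullable, take FIRST(J) ∪ {n} = { a, g, n }.
Union: FIRST(E) = { a, g, n }.

{ a, g, n }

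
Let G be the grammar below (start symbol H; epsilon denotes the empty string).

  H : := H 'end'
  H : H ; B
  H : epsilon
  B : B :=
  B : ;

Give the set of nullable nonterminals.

Directly nullable (have an epsilon-production): H.
No other nonterminal has a production whose RHS symbols are all nullable.

{ H }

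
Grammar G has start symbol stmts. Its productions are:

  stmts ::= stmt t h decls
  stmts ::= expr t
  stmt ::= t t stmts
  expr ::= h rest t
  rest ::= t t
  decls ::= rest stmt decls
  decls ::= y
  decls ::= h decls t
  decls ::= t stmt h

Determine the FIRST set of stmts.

From stmts ::= stmt t h decls: add FIRST(stmt) = { t }.
From stmts ::= expr t: add FIRST(expr) = { h }.
Union: FIRST(stmts) = { h, t }.

{ h, t }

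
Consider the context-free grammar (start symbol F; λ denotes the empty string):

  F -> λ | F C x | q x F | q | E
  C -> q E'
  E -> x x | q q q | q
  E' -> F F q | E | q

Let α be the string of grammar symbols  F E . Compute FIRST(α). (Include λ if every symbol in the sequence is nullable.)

Add FIRST(F)\{λ} = { q, x }; F is nullable, continue.
Add FIRST(E) = { q, x }; E is not nullable, stop.

{ q, x }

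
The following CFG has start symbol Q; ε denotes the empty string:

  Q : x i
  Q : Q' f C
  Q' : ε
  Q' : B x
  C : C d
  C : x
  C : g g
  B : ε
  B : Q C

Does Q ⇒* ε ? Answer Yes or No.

No

Nullable nonterminals: B, Q'.
No production of Q has an RHS whose symbols are all nullable, so Q is not nullable.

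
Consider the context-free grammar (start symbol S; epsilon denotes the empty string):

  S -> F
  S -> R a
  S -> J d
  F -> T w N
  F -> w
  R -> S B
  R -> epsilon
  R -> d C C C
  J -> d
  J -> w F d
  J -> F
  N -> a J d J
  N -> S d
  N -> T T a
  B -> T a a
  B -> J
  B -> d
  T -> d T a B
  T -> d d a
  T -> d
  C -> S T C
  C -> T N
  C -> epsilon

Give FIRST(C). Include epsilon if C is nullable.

From C -> S T C: add FIRST(S) = { a, d, w }.
From C -> T N: add FIRST(T) = { d }.
C -> epsilon contributes epsilon.
Union: FIRST(C) = { a, d, w, epsilon }.

{ a, d, w, epsilon }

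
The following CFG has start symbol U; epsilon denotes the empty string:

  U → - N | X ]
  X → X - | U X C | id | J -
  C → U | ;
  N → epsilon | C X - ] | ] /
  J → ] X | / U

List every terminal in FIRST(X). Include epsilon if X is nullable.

From X → X -: add FIRST(X) = { -, /, ], id }.
From X → U X C: add FIRST(U) = { -, /, ], id }.
X → id contributes {id}.
From X → J -: add FIRST(J) = { /, ] }.
Union: FIRST(X) = { -, /, ], id }.

{ -, /, ], id }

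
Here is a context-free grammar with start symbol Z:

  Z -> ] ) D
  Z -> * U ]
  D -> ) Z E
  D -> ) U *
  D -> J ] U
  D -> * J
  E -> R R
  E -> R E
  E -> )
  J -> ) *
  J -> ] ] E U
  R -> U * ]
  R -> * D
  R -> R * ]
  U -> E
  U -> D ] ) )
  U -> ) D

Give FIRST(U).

From U -> E: add FIRST(E) = { ), *, ] }.
From U -> D ] ) ): add FIRST(D) = { ), *, ] }.
U -> ) D contributes {)}.
Union: FIRST(U) = { ), *, ] }.

{ ), *, ] }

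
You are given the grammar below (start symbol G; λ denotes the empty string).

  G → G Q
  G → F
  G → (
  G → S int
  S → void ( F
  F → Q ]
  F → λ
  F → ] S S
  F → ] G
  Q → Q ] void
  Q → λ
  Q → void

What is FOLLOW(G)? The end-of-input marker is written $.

G is the start symbol, so $ ∈ FOLLOW(G).
In G → G Q: add FIRST(Q)\{λ} = { ], void }.
  Since Q is nullable, also add FOLLOW(G) = { $, ], int, void }.
In F → ] G: G is at the end, add FOLLOW(F) = { $, ], int, void }.
Union: FOLLOW(G) = { $, ], int, void }.

{ $, ], int, void }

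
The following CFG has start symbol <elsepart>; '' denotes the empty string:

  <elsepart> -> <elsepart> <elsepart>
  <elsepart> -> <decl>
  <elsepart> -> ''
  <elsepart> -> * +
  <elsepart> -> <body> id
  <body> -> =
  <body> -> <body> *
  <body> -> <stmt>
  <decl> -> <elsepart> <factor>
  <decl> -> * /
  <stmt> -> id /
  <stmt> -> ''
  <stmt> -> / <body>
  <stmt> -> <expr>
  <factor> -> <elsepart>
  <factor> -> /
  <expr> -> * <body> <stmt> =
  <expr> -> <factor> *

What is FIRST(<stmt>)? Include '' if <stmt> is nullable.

<stmt> -> id / contributes {id}.
<stmt> -> '' contributes ''.
<stmt> -> / <body> contributes {/}.
From <stmt> -> <expr>: add FIRST(<expr>) = { *, /, =, id }.
Union: FIRST(<stmt>) = { *, /, =, id, '' }.

{ *, /, =, id, '' }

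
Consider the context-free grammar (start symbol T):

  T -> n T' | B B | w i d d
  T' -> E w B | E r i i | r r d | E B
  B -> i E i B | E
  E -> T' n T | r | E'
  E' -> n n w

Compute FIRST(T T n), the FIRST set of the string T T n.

Add FIRST(T) = { i, n, r, w }; T is not nullable, stop.

{ i, n, r, w }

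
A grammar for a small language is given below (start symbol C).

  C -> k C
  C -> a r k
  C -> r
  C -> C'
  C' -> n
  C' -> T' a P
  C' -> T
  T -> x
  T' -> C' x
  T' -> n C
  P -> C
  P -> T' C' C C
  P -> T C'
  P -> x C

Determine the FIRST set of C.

C -> k C contributes {k}.
C -> a r k contributes {a}.
C -> r contributes {r}.
From C -> C': add FIRST(C') = { n, x }.
Union: FIRST(C) = { a, k, n, r, x }.

{ a, k, n, r, x }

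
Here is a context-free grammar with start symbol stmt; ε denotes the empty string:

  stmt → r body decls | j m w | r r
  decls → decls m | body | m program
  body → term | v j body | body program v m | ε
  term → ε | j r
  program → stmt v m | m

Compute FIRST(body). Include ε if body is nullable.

{ j, m, r, v, ε }

From body → term: add FIRST(term) = { j, ε } (including ε since term is nullable).
body → v j body contributes {v}.
From body → body program v m: body nullable, take FIRST(body) ∪ FIRST(program) = { j, m, r, v }.
body → ε contributes ε.
Union: FIRST(body) = { j, m, r, v, ε }.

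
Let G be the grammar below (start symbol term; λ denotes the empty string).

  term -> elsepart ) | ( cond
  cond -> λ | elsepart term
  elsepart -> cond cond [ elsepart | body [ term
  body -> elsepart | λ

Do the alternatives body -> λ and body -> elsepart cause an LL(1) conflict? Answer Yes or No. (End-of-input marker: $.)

FIRST(λ) = { λ } and FIRST(elsepart) = { [ }.
The first alternative is nullable and FOLLOW(body) = { [ } shares [ with FIRST of the second — conflict.

Yes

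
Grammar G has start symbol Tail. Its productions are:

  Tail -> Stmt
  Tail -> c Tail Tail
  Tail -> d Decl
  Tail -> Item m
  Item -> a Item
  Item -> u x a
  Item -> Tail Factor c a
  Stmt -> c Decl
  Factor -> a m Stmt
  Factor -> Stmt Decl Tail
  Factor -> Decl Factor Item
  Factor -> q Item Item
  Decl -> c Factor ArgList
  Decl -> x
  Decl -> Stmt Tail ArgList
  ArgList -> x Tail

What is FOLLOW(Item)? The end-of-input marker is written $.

In Tail -> Item m: add FIRST(m) = { m }.
In Item -> a Item: Item is at the end, add FOLLOW(Item) = { a, c, d, m, u, x }.
In Factor -> Decl Factor Item: Item is at the end, add FOLLOW(Factor) = { a, c, d, u, x }.
In Factor -> q Item Item: add FIRST(Item) = { a, c, d, u }.
In Factor -> q Item Item: Item is at the end, add FOLLOW(Factor) = { a, c, d, u, x }.
Union: FOLLOW(Item) = { a, c, d, m, u, x }.

{ a, c, d, m, u, x }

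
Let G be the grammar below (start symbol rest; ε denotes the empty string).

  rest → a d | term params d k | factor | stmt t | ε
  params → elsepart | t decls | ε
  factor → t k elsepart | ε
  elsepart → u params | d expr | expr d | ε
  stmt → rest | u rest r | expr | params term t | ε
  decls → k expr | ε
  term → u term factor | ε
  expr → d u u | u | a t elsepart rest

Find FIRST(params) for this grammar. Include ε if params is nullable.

{ a, d, t, u, ε }

From params → elsepart: add FIRST(elsepart) = { a, d, u, ε } (including ε since elsepart is nullable).
params → t decls contributes {t}.
params → ε contributes ε.
Union: FIRST(params) = { a, d, t, u, ε }.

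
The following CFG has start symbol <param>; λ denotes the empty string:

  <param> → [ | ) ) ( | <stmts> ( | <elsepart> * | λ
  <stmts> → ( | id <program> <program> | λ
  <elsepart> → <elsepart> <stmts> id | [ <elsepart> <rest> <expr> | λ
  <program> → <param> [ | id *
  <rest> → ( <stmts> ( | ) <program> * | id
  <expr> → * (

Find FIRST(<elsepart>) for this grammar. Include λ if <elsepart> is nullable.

From <elsepart> → <elsepart> <stmts> id: <elsepart>, <stmts> nullable, take FIRST(<elsepart>) ∪ FIRST(<stmts>) ∪ {id} = { (, [, id }.
<elsepart> → [ <elsepart> <rest> <expr> contributes {[}.
<elsepart> → λ contributes λ.
Union: FIRST(<elsepart>) = { (, [, id, λ }.

{ (, [, id, λ }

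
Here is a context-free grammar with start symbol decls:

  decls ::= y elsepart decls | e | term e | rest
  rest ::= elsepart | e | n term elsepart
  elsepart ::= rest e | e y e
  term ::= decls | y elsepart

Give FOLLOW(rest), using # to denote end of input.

{ #, e, n }

In decls ::= rest: rest is at the end, add FOLLOW(decls) = { #, e, n }.
In elsepart ::= rest e: add FIRST(e) = { e }.
Union: FOLLOW(rest) = { #, e, n }.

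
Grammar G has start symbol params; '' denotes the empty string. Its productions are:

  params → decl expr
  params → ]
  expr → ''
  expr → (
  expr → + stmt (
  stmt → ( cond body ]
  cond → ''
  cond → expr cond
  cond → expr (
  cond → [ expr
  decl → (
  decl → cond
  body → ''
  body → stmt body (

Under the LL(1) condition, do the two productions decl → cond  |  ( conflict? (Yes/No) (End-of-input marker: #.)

FIRST(cond) = { (, +, [, '' } and FIRST(() = { ( }.
Both contain (, so the two alternatives are not disjoint — LL(1) conflict.

Yes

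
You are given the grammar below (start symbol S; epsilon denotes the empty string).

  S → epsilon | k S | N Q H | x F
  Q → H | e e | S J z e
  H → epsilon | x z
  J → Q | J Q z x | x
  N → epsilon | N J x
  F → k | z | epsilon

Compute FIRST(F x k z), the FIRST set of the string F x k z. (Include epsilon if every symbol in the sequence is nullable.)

{ k, x, z }

Add FIRST(F)\{epsilon} = { k, z }; F is nullable, continue.
x is a terminal; add {x} and stop.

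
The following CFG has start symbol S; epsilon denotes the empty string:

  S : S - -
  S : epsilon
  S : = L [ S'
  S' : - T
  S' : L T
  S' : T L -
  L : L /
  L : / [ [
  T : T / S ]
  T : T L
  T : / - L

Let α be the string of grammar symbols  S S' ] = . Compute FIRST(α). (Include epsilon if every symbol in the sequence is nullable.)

{ -, /, = }

Add FIRST(S)\{epsilon} = { -, = }; S is nullable, continue.
Add FIRST(S') = { -, / }; S' is not nullable, stop.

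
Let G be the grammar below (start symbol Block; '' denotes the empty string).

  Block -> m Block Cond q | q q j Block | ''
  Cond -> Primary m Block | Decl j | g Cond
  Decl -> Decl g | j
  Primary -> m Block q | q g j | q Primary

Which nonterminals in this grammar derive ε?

{ Block }

Directly nullable (have an ''-production): Block.
No other nonterminal has a production whose RHS symbols are all nullable.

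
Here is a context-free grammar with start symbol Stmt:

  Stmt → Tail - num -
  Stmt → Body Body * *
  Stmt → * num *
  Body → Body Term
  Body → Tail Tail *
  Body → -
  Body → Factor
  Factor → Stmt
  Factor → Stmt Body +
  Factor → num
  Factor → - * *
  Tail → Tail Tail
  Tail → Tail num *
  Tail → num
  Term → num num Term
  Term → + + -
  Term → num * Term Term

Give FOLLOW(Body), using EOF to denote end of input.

{ *, +, -, num }

In Stmt → Body Body * *: add FIRST(Body * *) = { *, -, num }.
In Stmt → Body Body * *: add FIRST(* *) = { * }.
In Body → Body Term: add FIRST(Term) = { +, num }.
In Factor → Stmt Body +: add FIRST(+) = { + }.
Union: FOLLOW(Body) = { *, +, -, num }.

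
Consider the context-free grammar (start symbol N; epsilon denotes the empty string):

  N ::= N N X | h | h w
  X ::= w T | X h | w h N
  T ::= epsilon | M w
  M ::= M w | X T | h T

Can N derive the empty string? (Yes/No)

No

Nullable nonterminals: T.
No production of N has an RHS whose symbols are all nullable, so N is not nullable.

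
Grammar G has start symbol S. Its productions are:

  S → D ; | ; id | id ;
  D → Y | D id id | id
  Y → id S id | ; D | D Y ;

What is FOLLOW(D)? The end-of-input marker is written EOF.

{ ;, id }

In S → D ;: add FIRST(;) = { ; }.
In D → D id id: add FIRST(id id) = { id }.
In Y → ; D: D is at the end, add FOLLOW(Y) = { ;, id }.
In Y → D Y ;: add FIRST(Y ;) = { ;, id }.
Union: FOLLOW(D) = { ;, id }.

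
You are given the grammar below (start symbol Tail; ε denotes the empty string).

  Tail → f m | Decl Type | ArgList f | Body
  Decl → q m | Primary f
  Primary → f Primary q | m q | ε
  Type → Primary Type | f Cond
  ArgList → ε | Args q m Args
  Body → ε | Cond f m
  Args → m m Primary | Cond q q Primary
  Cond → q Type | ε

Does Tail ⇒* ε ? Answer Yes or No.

Tail → Body and each of Body is nullable, so Tail ⇒* ε.

Yes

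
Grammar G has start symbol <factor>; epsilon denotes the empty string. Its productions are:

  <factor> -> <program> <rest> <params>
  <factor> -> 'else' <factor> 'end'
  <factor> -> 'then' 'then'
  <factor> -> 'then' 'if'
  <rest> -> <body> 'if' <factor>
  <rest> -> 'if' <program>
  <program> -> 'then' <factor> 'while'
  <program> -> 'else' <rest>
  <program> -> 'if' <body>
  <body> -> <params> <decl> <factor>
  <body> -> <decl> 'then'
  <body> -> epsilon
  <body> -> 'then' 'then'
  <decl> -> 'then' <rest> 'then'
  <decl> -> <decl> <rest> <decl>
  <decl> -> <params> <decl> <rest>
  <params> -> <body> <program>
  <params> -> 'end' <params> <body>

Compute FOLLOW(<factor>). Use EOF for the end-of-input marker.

{ EOF, 'else', 'end', 'if', 'then', 'while' }

<factor> is the start symbol, so EOF ∈ FOLLOW(<factor>).
In <factor> -> 'else' <factor> 'end': add FIRST('end') = { 'end' }.
In <rest> -> <body> 'if' <factor>: <factor> is at the end, add FOLLOW(<rest>) = { EOF, 'else', 'end', 'if', 'then', 'while' }.
In <program> -> 'then' <factor> 'while': add FIRST('while') = { 'while' }.
In <body> -> <params> <decl> <factor>: <factor> is at the end, add FOLLOW(<body>) = { EOF, 'else', 'end', 'if', 'then', 'while' }.
Union: FOLLOW(<factor>) = { EOF, 'else', 'end', 'if', 'then', 'while' }.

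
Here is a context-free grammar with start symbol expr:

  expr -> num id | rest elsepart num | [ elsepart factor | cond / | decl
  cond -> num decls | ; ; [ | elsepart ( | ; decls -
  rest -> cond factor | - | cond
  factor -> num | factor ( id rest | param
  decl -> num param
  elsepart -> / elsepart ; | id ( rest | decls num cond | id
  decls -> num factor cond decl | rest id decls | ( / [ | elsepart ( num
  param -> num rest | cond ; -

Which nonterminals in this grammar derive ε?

No nonterminal has an empty production or an RHS whose symbols are all nullable.

{ } (none)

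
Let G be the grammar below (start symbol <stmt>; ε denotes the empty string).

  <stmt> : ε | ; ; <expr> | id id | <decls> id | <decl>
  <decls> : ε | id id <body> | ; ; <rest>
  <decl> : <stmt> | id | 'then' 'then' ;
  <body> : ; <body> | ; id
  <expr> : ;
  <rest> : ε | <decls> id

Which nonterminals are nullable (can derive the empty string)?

Directly nullable (have an ε-production): <stmt>, <decls>, <rest>.
<decl> : <stmt> with every symbol nullable, so <decl> is nullable.
No other nonterminal has a production whose RHS symbols are all nullable.

{ <decl>, <decls>, <rest>, <stmt> }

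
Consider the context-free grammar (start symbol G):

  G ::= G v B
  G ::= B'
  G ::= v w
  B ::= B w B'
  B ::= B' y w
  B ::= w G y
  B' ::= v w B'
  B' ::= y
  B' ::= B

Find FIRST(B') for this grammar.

{ v, w, y }

B' ::= v w B' contributes {v}.
B' ::= y contributes {y}.
From B' ::= B: add FIRST(B) = { v, w, y }.
Union: FIRST(B') = { v, w, y }.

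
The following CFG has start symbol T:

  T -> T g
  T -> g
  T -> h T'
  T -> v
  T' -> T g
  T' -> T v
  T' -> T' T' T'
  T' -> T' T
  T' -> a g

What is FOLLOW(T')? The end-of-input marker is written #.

In T -> h T': T' is at the end, add FOLLOW(T) = { #, a, g, h, v }.
In T' -> T' T' T': add FIRST(T' T') = { a, g, h, v }.
In T' -> T' T' T': add FIRST(T') = { a, g, h, v }.
In T' -> T' T' T': T' is at the end, add FOLLOW(T') = { #, a, g, h, v }.
In T' -> T' T: add FIRST(T) = { g, h, v }.
Union: FOLLOW(T') = { #, a, g, h, v }.

{ #, a, g, h, v }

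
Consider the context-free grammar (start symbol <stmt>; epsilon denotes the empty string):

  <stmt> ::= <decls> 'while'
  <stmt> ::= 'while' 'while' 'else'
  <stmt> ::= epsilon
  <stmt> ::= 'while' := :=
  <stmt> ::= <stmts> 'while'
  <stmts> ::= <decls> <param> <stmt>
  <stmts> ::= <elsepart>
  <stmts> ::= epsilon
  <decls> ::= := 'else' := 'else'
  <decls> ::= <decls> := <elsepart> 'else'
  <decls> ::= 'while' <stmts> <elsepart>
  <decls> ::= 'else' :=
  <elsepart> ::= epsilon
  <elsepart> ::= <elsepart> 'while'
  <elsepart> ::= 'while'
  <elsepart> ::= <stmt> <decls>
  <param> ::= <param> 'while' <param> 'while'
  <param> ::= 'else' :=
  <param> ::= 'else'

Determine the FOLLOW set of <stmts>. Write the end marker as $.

{ 'else', 'while', := }

In <stmt> ::= <stmts> 'while': add FIRST('while') = { 'while' }.
In <decls> ::= 'while' <stmts> <elsepart>: add FIRST(<elsepart>)\{epsilon} = { 'else', 'while', := }.
  Since <elsepart> is nullable, also add FOLLOW(<decls>) = { 'else', 'while', := }.
Union: FOLLOW(<stmts>) = { 'else', 'while', := }.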